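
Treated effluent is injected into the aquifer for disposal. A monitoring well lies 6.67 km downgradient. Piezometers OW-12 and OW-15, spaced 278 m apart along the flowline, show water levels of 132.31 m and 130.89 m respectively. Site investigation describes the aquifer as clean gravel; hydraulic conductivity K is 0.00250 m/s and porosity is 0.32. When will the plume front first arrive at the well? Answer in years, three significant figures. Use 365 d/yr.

5.30 years

Hydraulic gradient i = (132.31 − 130.89) / 278 = 1.42 / 278 = 0.005108
K = 0.00250 m/s × 86400 s/d = 216.0 m/d
Specific discharge q = 216.0 × 0.005108 = 1.103 m/d
Average linear velocity = 1.103 / 0.32 = 3.448 m/d
L = 6.67 km = 6670 m
t = L / v = 6670 / 3.448 = 1935 d
   = 1935 / 365 = 5.30 yr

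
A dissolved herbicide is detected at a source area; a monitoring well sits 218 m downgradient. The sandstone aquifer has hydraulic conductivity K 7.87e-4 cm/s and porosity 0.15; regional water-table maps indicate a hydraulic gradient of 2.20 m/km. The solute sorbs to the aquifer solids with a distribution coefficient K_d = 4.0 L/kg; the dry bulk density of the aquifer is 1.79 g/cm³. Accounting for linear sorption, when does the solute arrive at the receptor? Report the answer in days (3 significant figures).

K = 7.87e-4 cm/s × 864 = 0.6800 m/d
Darcy flux q = K·i = 0.6800 × 0.0022 = 0.001496 m/d
Seepage velocity v = q / n = 0.001496 / 0.15 = 0.009973 m/d
Retardation R = 1 + ρ_b·K_d/n = 1 + 1.79×4.0/0.15 = 48.73
Contaminant velocity v_c = v/R = 0.009973/48.73 = 2.046e-4 m/d
t = L/v_c = 218/2.046e-4 = 1.065e6 d

1.07e6 days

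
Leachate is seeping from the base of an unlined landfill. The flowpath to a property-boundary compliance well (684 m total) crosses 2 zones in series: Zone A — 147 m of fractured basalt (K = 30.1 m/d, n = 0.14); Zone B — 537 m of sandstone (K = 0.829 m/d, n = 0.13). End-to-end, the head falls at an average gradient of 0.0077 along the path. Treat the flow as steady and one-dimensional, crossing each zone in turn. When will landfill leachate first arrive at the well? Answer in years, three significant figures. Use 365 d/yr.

30.7 years

For zones in series the flux q is common to all zones; the equivalent conductivity is the harmonic (thickness-weighted) mean, K_eq = L_total / Σ(L_j/K_j).
Σ(L/K) = 147/30.1 + 537/0.829 = 4.884 + 647.8 = 652.7 d
K_eq = L_total / Σ(L/K) = 684 / 652.7 = 1.048 m/d
q = K_eq · i = 1.048 × 0.0077 = 0.008070 m/d (same in every zone)
Zone A: v = q/n = 0.008070/0.14 = 0.05764 m/d → t_A = 147/0.05764 = 2550 d
Zone B: v = q/n = 0.008070/0.13 = 0.06208 m/d → t_B = 537/0.06208 = 8651 d
Total t = 2550 + 8651 = 11200 d
   = 11200 / 365 = 30.7 yr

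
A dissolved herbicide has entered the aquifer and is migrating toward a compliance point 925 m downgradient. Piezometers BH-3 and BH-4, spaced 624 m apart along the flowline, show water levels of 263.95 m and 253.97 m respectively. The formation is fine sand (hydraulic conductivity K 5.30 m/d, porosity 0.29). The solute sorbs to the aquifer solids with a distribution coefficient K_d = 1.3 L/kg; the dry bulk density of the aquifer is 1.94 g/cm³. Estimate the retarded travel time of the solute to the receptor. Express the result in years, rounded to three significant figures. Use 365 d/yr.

Hydraulic gradient i = (263.95 − 253.97) / 624 = 9.98 / 624 = 0.01599
Specific discharge q = 5.30 × 0.01599 = 0.08477 m/d
v = Ki/n = 5.30·0.01599/0.29 = 0.2923 m/d
Retardation R = 1 + ρ_b·K_d/n = 1 + 1.94×1.3/0.29 = 9.697
Contaminant velocity v_c = v/R = 0.2923/9.697 = 0.03014 m/d
t = L/v_c = 925/0.03014 = 30690 d
   = 30690/365 = 84.1 yr

84.1 years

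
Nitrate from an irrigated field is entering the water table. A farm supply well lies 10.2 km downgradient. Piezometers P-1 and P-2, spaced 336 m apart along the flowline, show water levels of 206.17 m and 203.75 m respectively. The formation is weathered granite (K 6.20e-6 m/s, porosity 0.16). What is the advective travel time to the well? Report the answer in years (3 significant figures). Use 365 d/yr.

1160 years

Hydraulic gradient i = (206.17 − 203.75) / 336 = 2.42 / 336 = 0.007202
K = 6.20e-6 m/s × 86400 s/d = 0.5357 m/d
Darcy flux q = K·i = 0.5357 × 0.007202 = 0.003858 m/d
v = Ki/n = 0.5357·0.007202/0.16 = 0.02411 m/d
L = 10.2 km = 10200 m
t = L / v = 10200 / 0.02411 = 423000 d
   = 423000 / 365 = 1160 yr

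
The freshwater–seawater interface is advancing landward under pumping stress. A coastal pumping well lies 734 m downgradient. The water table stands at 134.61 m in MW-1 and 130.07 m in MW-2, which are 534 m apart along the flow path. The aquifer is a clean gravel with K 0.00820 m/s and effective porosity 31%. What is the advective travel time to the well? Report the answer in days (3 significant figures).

Hydraulic gradient i = (134.61 − 130.07) / 534 = 4.54 / 534 = 0.008502
K = 0.00820 m/s × 86400 s/d = 708.5 m/d
q = Ki = 708.5 × 0.008502 = 6.023 m/d
Seepage velocity v = q / n = 6.023 / 0.31 = 19.43 m/d
t = L / v = 734 / 19.43 = 37.78 d

37.8 days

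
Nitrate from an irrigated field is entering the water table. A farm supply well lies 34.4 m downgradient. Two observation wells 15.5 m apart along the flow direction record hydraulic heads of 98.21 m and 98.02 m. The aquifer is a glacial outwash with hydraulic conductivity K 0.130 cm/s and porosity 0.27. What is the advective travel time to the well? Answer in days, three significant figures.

6.75 days

Hydraulic gradient i = (98.21 − 98.02) / 15.5 = 0.19 / 15.5 = 0.01226
K = 0.130 cm/s × 864 = 112.3 m/d
Darcy flux q = K·i = 112.3 × 0.01226 = 1.377 m/d
v_s = q/n_e = 1.377/0.27 = 5.099 m/d
t = L / v = 34.4 / 5.099 = 6.746 d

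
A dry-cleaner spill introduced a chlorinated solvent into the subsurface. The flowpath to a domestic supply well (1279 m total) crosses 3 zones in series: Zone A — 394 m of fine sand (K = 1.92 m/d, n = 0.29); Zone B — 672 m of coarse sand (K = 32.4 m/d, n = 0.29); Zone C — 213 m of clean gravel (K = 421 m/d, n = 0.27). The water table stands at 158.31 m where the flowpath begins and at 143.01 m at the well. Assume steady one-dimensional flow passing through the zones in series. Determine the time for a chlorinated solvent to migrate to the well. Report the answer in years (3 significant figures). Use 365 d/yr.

14.9 years

Total head drop ΔH = 158.31 − 143.01 = 15.30 m
Continuity: the same q passes through each zone, so ΔH = q·Σ(L_j/K_j) — the zones act as resistances in series.
Σ(L/K) = 394/1.92 + 672/32.4 + 213/421 = 205.2 + 20.74 + 0.5059 = 226.5 d
q = ΔH / Σ(L/K) = 15.30 / 226.5 = 0.06756 m/d (same in every zone)
Zone A: v = q/n = 0.06756/0.29 = 0.2330 m/d → t_A = 394/0.2330 = 1691 d
Zone B: v = q/n = 0.06756/0.29 = 0.2330 m/d → t_B = 672/0.2330 = 2884 d
Zone C: v = q/n = 0.06756/0.27 = 0.2502 m/d → t_C = 213/0.2502 = 851.2 d
Total t = 1691 + 2884 + 851.2 = 5427 d
   = 5427 / 365 = 14.9 yr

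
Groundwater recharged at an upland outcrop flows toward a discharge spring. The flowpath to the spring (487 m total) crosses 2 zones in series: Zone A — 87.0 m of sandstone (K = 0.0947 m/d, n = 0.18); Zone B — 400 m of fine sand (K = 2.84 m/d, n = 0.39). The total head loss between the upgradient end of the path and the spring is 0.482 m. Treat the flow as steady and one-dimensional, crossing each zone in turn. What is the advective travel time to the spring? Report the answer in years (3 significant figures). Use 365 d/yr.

1030 years

Continuity: the same q passes through each zone, so ΔH = q·Σ(L_j/K_j) — the zones act as resistances in series.
Σ(L/K) = 87.0/0.0947 + 400/2.84 = 918.7 + 140.8 = 1060 d
q = ΔH / Σ(L/K) = 0.482 / 1060 = 4.549e-4 m/d (same in every zone)
Zone A: v = q/n = 4.549e-4/0.18 = 0.002527 m/d → t_A = 87.0/0.002527 = 34420 d
Zone B: v = q/n = 4.549e-4/0.39 = 0.001166 m/d → t_B = 400/0.001166 = 342900 d
Total t = 34420 + 342900 = 377300 d
   = 377300 / 365 = 1030 yr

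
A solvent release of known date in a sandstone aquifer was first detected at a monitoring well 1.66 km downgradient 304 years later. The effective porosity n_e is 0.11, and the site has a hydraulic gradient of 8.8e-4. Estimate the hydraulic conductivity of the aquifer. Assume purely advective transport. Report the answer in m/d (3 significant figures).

1.87 m/d

t = 304 years = 111000 d
L = 1.66 km = 1660 m
v = L / t = 1660 / 111000 = 0.01496 m/d
K = v · n / i = 0.01496 × 0.11 / 8.8e-4 = 1.87 m/d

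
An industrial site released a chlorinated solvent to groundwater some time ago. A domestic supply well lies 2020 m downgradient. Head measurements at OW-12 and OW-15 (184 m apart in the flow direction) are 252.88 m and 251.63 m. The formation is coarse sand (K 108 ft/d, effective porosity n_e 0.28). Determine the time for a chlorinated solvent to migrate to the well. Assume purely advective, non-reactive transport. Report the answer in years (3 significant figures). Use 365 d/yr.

6.93 years

Hydraulic gradient i = (252.88 − 251.63) / 184 = 1.25 / 184 = 0.006793
K = 108 ft/d × 0.3048 = 32.92 m/d
Specific discharge q = 32.92 × 0.006793 = 0.2236 m/d
Seepage velocity v = q / n = 0.2236 / 0.28 = 0.7987 m/d
t = L / v = 2020 / 0.7987 = 2529 d
   = 2529 / 365 = 6.93 yr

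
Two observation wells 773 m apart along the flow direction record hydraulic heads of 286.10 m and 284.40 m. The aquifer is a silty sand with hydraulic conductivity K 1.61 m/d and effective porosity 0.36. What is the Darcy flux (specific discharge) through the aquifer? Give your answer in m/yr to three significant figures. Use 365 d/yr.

Hydraulic gradient i = (286.10 − 284.40) / 773 = 1.70 / 773 = 0.002199
Darcy flux q = K·i = 1.61 × 0.002199 = 0.003541 m/d
   = 0.003541 × 365 = 1.29 m/yr

1.29 m/yr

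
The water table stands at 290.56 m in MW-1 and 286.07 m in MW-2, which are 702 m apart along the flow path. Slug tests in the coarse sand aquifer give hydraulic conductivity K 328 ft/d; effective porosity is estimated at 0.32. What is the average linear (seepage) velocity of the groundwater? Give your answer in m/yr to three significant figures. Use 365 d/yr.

729 m/yr

Hydraulic gradient i = (290.56 − 286.07) / 702 = 4.49 / 702 = 0.006396
K = 328 ft/d × 0.3048 = 99.97 m/d
Darcy flux q = K·i = 99.97 × 0.006396 = 0.6394 m/d
v = Ki/n = 99.97·0.006396/0.32 = 1.998 m/d
   = 1.998 × 365 = 729 m/yr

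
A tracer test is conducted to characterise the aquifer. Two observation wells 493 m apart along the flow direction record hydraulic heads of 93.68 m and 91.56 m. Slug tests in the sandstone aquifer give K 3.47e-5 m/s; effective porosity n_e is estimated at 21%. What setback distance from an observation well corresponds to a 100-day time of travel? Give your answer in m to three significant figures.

Hydraulic gradient i = (93.68 − 91.56) / 493 = 2.12 / 493 = 0.004300
K = 3.47e-5 m/s × 86400 s/d = 2.998 m/d
Specific discharge q = 2.998 × 0.004300 = 0.01289 m/d
Seepage velocity v = q / n = 0.01289 / 0.21 = 0.06139 m/d
L = v × T = 0.06139 × 100 = 6.139 m

6.14 m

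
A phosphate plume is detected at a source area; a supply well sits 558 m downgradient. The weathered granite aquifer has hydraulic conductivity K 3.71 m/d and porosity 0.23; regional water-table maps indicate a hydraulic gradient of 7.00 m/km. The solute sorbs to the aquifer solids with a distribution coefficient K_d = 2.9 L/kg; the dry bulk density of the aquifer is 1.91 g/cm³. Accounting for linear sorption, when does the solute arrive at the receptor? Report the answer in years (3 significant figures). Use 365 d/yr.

Specific discharge q = 3.71 × 0.0070 = 0.02597 m/d
v_s = q/n_e = 0.02597/0.23 = 0.1129 m/d
Retardation R = 1 + ρ_b·K_d/n = 1 + 1.91×2.9/0.23 = 25.08
Contaminant velocity v_c = v/R = 0.1129/25.08 = 0.004502 m/d
t = L/v_c = 558/0.004502 = 124000 d
   = 124000/365 = 340 yr

340 years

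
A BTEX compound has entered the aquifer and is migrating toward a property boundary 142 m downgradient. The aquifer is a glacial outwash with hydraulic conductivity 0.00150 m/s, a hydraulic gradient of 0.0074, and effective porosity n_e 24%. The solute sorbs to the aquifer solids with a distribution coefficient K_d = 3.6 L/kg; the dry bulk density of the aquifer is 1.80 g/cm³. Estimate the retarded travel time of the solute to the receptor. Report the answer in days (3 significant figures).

K = 0.00150 m/s × 86400 s/d = 129.6 m/d
q = Ki = 129.6 × 0.0074 = 0.9590 m/d
v_s = q/n_e = 0.9590/0.24 = 3.996 m/d
Retardation R = 1 + ρ_b·K_d/n = 1 + 1.80×3.6/0.24 = 28.00
Contaminant velocity v_c = v/R = 3.996/28.00 = 0.1427 m/d
t = L/v_c = 142/0.1427 = 995.0 d

995 days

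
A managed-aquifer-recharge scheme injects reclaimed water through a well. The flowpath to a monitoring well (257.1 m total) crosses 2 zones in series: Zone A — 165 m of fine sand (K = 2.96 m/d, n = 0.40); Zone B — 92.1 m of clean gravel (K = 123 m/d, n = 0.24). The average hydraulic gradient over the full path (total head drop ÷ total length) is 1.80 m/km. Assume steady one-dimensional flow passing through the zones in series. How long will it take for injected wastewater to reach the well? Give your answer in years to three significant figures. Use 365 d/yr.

For zones in series the flux q is common to all zones; the equivalent conductivity is the harmonic (thickness-weighted) mean, K_eq = L_total / Σ(L_j/K_j).
Σ(L/K) = 165/2.96 + 92.1/123 = 55.74 + 0.7488 = 56.49 d
K_eq = L_total / Σ(L/K) = 257.1 / 56.49 = 4.551 m/d
q = K_eq · i = 4.551 × 0.0018 = 0.008192 m/d (same in every zone)
Zone A: v = q/n = 0.008192/0.40 = 0.02048 m/d → t_A = 165/0.02048 = 8057 d
Zone B: v = q/n = 0.008192/0.24 = 0.03413 m/d → t_B = 92.1/0.03413 = 2698 d
Total t = 8057 + 2698 = 10750 d
   = 10750 / 365 = 29.5 yr

29.5 years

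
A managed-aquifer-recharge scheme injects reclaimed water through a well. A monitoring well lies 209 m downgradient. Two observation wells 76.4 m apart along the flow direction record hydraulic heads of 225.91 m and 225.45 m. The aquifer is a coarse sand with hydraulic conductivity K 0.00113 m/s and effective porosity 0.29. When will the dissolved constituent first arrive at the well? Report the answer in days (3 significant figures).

103 days

Hydraulic gradient i = (225.91 − 225.45) / 76.4 = 0.46 / 76.4 = 0.006021
K = 0.00113 m/s × 86400 s/d = 97.63 m/d
Darcy flux q = K·i = 97.63 × 0.006021 = 0.5878 m/d
v = Ki/n = 97.63·0.006021/0.29 = 2.027 m/d
t = L / v = 209 / 2.027 = 103.1 d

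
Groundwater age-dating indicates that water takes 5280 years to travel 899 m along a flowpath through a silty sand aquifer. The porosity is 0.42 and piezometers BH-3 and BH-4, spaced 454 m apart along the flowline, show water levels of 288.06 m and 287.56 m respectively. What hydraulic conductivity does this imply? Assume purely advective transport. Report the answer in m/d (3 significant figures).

0.178 m/d

Hydraulic gradient i = (288.06 − 287.56) / 454 = 0.50 / 454 = 0.001101
t = 5280 years = 1.927e6 d
v = L / t = 899 / 1.927e6 = 4.665e-4 m/d
K = v · n / i = 4.665e-4 × 0.42 / 0.001101 = 0.178 m/d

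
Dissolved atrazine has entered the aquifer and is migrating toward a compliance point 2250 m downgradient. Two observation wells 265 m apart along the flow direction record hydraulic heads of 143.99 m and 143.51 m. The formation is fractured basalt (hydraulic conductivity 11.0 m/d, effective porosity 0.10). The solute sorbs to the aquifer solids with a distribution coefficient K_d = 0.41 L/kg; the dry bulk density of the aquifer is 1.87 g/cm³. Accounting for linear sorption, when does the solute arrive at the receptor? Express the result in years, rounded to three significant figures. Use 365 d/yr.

Hydraulic gradient i = (143.99 − 143.51) / 265 = 0.48 / 265 = 0.001811
Specific discharge q = 11.0 × 0.001811 = 0.01992 m/d
v_s = q/n_e = 0.01992/0.10 = 0.1992 m/d
Retardation R = 1 + ρ_b·K_d/n = 1 + 1.87×0.41/0.10 = 8.667
Contaminant velocity v_c = v/R = 0.1992/8.667 = 0.02299 m/d
t = L/v_c = 2250/0.02299 = 97870 d
   = 97870/365 = 268 yr

268 years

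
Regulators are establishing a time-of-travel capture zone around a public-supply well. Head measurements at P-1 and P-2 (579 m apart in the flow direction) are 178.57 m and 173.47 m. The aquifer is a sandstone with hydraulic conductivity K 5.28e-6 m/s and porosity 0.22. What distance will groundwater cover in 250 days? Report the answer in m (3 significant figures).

4.57 m

Hydraulic gradient i = (178.57 − 173.47) / 579 = 5.10 / 579 = 0.008808
K = 5.28e-6 m/s × 86400 s/d = 0.4562 m/d
Specific discharge q = 0.4562 × 0.008808 = 0.004018 m/d
v_s = q/n_e = 0.004018/0.22 = 0.01826 m/d
L = v × T = 0.01826 × 250 = 4.566 m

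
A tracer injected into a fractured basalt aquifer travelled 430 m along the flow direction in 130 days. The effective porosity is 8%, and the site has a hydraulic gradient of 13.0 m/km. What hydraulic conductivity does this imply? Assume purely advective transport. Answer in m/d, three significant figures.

v = L / t = 430 / 130 = 3.308 m/d
K = v · n / i = 3.308 × 0.08 / 0.013 = 20.4 m/d

20.4 m/d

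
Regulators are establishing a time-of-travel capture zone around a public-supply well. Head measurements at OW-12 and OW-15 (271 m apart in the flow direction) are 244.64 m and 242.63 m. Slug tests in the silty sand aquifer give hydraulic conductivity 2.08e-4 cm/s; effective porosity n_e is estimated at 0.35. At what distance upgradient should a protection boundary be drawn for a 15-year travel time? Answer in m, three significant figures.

20.9 m

Hydraulic gradient i = (244.64 − 242.63) / 271 = 2.01 / 271 = 0.007417
K = 2.08e-4 cm/s × 864 = 0.1797 m/d
q = Ki = 0.1797 × 0.007417 = 0.001333 m/d
Average linear velocity = 0.001333 / 0.35 = 0.003808 m/d
T = 15 yr × 365 = 5475 d
L = v × T = 0.003808 × 5475 = 20.85 m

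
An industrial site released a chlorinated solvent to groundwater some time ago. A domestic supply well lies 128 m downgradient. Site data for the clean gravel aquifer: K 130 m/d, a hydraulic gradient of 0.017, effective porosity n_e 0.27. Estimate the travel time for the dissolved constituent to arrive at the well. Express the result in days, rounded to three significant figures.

Darcy flux q = K·i = 130 × 0.017 = 2.210 m/d
v_s = q/n_e = 2.210/0.27 = 8.185 m/d
t = L / v = 128 / 8.185 = 15.64 d

15.6 days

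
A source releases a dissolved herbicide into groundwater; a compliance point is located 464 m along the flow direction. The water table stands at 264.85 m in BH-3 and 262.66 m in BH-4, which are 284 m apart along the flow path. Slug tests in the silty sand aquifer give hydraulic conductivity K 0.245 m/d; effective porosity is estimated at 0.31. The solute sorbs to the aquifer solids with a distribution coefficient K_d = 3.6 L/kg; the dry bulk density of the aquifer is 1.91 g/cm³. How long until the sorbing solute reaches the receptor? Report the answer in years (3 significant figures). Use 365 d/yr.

4840 years

Hydraulic gradient i = (264.85 − 262.66) / 284 = 2.19 / 284 = 0.007711
Darcy flux q = K·i = 0.245 × 0.007711 = 0.001889 m/d
Average linear velocity = 0.001889 / 0.31 = 0.006094 m/d
Retardation R = 1 + ρ_b·K_d/n = 1 + 1.91×3.6/0.31 = 23.18
Contaminant velocity v_c = v/R = 0.006094/23.18 = 2.629e-4 m/d
t = L/v_c = 464/2.629e-4 = 1.765e6 d
   = 1.765e6/365 = 4840 yr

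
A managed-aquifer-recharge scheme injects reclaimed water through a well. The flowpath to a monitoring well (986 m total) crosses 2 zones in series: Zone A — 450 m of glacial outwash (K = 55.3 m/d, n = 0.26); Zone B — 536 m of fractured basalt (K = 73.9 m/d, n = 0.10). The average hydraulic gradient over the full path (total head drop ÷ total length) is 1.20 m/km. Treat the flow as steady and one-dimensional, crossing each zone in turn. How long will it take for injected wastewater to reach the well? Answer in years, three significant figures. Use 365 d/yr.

Continuity: the same q passes through each zone, so ΔH = q·Σ(L_j/K_j) — the zones act as resistances in series.
Σ(L/K) = 450/55.3 + 536/73.9 = 8.137 + 7.253 = 15.39 d
K_eq = L_total / Σ(L/K) = 986 / 15.39 = 64.07 m/d
q = K_eq · i = 64.07 × 0.0012 = 0.07688 m/d (same in every zone)
Zone A: v = q/n = 0.07688/0.26 = 0.2957 m/d → t_A = 450/0.2957 = 1522 d
Zone B: v = q/n = 0.07688/0.10 = 0.7688 m/d → t_B = 536/0.7688 = 697.2 d
Total t = 1522 + 697.2 = 2219 d
   = 2219 / 365 = 6.08 yr

6.08 years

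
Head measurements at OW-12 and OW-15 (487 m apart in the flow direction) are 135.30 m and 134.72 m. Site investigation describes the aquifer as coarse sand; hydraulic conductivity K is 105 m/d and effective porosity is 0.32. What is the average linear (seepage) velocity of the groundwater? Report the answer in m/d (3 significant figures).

0.391 m/d

Hydraulic gradient i = (135.30 − 134.72) / 487 = 0.58 / 487 = 0.001191
q = Ki = 105 × 0.001191 = 0.1251 m/d
Average linear velocity = 0.1251 / 0.32 = 0.3908 m/d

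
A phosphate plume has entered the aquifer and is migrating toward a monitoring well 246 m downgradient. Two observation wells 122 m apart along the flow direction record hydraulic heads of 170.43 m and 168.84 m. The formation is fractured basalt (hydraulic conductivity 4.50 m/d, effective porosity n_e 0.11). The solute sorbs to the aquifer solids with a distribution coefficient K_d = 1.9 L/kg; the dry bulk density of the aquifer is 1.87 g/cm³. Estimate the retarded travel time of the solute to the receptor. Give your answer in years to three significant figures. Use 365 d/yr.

Hydraulic gradient i = (170.43 − 168.84) / 122 = 1.59 / 122 = 0.01303
Darcy flux q = K·i = 4.50 × 0.01303 = 0.05865 m/d
Seepage velocity v = q / n = 0.05865 / 0.11 = 0.5332 m/d
Retardation R = 1 + ρ_b·K_d/n = 1 + 1.87×1.9/0.11 = 33.30
Contaminant velocity v_c = v/R = 0.5332/33.30 = 0.01601 m/d
t = L/v_c = 246/0.01601 = 15360 d
   = 15360/365 = 42.1 yr

42.1 years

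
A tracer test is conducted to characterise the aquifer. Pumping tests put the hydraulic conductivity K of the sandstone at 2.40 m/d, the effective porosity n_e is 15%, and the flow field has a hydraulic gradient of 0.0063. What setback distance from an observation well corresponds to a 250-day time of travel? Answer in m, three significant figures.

25.2 m

Darcy flux q = K·i = 2.40 × 0.0063 = 0.01512 m/d
Average linear velocity = 0.01512 / 0.15 = 0.1008 m/d
L = v × T = 0.1008 × 250 = 25.20 m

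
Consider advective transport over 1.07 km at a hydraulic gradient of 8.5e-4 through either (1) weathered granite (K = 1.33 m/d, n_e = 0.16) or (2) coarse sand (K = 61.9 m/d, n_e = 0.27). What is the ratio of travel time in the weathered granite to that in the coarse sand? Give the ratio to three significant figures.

Unit 1 (weathered granite): v = 1.33×8.5e-4/0.16 = 0.007066 m/d, t = 1070/0.007066 = 151400 d
Unit 2 (coarse sand): v = 61.9×8.5e-4/0.27 = 0.1949 m/d, t = 1070/0.1949 = 5491 d
t(weathered granite) / t(coarse sand) = 151400/5491 = 27.6

27.6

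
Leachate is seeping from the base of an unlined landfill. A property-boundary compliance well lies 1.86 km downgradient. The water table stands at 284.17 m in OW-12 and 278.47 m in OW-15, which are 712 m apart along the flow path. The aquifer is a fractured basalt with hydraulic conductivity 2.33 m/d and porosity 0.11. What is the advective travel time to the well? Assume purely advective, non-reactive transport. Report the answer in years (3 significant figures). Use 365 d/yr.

Hydraulic gradient i = (284.17 − 278.47) / 712 = 5.70 / 712 = 0.008006
Specific discharge q = 2.33 × 0.008006 = 0.01865 m/d
v_s = q/n_e = 0.01865/0.11 = 0.1696 m/d
L = 1.86 km = 1860 m
t = L / v = 1860 / 0.1696 = 10970 d
   = 10970 / 365 = 30.1 yr

30.1 years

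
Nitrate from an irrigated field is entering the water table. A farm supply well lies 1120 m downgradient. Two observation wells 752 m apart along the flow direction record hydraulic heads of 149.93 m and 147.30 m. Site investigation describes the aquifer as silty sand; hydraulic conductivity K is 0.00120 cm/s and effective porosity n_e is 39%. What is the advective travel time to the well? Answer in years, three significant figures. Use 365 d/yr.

Hydraulic gradient i = (149.93 − 147.30) / 752 = 2.63 / 752 = 0.003497
K = 0.00120 cm/s × 864 = 1.037 m/d
Darcy flux q = K·i = 1.037 × 0.003497 = 0.003626 m/d
Average linear velocity = 0.003626 / 0.39 = 0.009298 m/d
t = L / v = 1120 / 0.009298 = 120500 d
   = 120500 / 365 = 330 yr

330 years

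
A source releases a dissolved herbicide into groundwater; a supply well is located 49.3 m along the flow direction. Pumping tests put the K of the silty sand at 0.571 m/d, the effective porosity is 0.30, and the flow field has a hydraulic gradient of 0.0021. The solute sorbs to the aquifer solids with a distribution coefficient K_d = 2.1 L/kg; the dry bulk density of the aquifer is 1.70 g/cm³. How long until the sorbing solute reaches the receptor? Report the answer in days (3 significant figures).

Darcy flux q = K·i = 0.571 × 0.0021 = 0.001199 m/d
v_s = q/n_e = 0.001199/0.30 = 0.003997 m/d
Retardation R = 1 + ρ_b·K_d/n = 1 + 1.70×2.1/0.30 = 12.90
Contaminant velocity v_c = v/R = 0.003997/12.90 = 3.098e-4 m/d
t = L/v_c = 49.3/3.098e-4 = 159100 d

159000 days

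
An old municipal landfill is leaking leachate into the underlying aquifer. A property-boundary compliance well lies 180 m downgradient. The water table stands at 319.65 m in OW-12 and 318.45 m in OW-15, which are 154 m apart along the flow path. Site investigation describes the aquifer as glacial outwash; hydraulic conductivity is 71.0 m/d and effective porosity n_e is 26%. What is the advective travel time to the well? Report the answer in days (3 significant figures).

Hydraulic gradient i = (319.65 − 318.45) / 154 = 1.20 / 154 = 0.007792
q = Ki = 71.0 × 0.007792 = 0.5532 m/d
Average linear velocity = 0.5532 / 0.26 = 2.128 m/d
t = L / v = 180 / 2.128 = 84.59 d

84.6 days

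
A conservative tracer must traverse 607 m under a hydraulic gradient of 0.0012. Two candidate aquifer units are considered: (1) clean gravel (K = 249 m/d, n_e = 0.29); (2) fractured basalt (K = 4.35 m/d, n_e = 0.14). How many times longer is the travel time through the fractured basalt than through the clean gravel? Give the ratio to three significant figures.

27.6

Unit 1 (clean gravel): v = 249×0.0012/0.29 = 1.030 m/d, t = 607/1.030 = 589.1 d
Unit 2 (fractured basalt): v = 4.35×0.0012/0.14 = 0.03729 m/d, t = 607/0.03729 = 16280 d
t(fractured basalt) / t(clean gravel) = 16280/589.1 = 27.6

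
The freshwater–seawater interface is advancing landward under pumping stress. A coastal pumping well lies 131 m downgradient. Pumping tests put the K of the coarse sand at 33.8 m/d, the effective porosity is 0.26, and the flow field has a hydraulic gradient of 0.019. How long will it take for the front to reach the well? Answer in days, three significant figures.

Darcy flux q = K·i = 33.8 × 0.019 = 0.6422 m/d
v_s = q/n_e = 0.6422/0.26 = 2.470 m/d
t = L / v = 131 / 2.470 = 53.04 d

53.0 days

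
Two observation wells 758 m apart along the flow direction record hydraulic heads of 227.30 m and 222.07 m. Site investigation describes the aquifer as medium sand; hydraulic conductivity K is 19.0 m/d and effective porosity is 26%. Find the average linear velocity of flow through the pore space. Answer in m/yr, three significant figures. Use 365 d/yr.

Hydraulic gradient i = (227.30 − 222.07) / 758 = 5.23 / 758 = 0.006900
Darcy flux q = K·i = 19.0 × 0.006900 = 0.1311 m/d
v = Ki/n = 19.0·0.006900/0.26 = 0.5042 m/d
   = 0.5042 × 365 = 184 m/yr

184 m/yr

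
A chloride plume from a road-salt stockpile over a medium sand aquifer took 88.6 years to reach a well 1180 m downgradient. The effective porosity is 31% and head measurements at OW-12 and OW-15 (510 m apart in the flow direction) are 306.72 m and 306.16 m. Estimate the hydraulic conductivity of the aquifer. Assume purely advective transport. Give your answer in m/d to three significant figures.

10.3 m/d

Hydraulic gradient i = (306.72 − 306.16) / 510 = 0.56 / 510 = 0.001098
t = 88.6 years = 32340 d
v = L / t = 1180 / 32340 = 0.03649 m/d
K = v · n / i = 0.03649 × 0.31 / 0.001098 = 10.3 m/d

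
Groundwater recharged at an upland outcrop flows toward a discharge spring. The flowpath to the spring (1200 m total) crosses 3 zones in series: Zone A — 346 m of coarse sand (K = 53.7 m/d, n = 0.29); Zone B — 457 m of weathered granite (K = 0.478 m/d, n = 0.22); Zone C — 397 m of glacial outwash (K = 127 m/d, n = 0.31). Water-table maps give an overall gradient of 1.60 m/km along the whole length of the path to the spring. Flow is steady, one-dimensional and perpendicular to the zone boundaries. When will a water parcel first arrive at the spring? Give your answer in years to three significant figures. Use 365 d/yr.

Continuity: the same q passes through each zone, so ΔH = q·Σ(L_j/K_j) — the zones act as resistances in series.
Σ(L/K) = 346/53.7 + 457/0.478 + 397/127 = 6.443 + 956.1 + 3.126 = 965.6 d
K_eq = L_total / Σ(L/K) = 1200 / 965.6 = 1.243 m/d
q = K_eq · i = 1.243 × 0.0016 = 0.001988 m/d (same in every zone)
Zone A: v = q/n = 0.001988/0.29 = 0.006856 m/d → t_A = 346/0.006856 = 50460 d
Zone B: v = q/n = 0.001988/0.22 = 0.009038 m/d → t_B = 457/0.009038 = 50570 d
Zone C: v = q/n = 0.001988/0.31 = 0.006414 m/d → t_C = 397/0.006414 = 61900 d
Total t = 50460 + 50570 + 61900 = 162900 d
   = 162900 / 365 = 446 yr

446 years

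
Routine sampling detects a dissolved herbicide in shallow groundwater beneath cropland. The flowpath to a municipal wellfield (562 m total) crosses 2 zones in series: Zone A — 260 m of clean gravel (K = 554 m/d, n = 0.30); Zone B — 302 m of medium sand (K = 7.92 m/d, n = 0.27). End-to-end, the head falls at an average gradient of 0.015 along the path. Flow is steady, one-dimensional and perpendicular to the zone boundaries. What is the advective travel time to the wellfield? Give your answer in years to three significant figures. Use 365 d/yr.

2.00 years

For zones in series the flux q is common to all zones; the equivalent conductivity is the harmonic (thickness-weighted) mean, K_eq = L_total / Σ(L_j/K_j).
Σ(L/K) = 260/554 + 302/7.92 = 0.4693 + 38.13 = 38.60 d
K_eq = L_total / Σ(L/K) = 562 / 38.60 = 14.56 m/d
q = K_eq · i = 14.56 × 0.015 = 0.2184 m/d (same in every zone)
Zone A: v = q/n = 0.2184/0.30 = 0.7280 m/d → t_A = 260/0.7280 = 357.2 d
Zone B: v = q/n = 0.2184/0.27 = 0.8089 m/d → t_B = 302/0.8089 = 373.4 d
Total t = 357.2 + 373.4 = 730.5 d
   = 730.5 / 365 = 2.00 yr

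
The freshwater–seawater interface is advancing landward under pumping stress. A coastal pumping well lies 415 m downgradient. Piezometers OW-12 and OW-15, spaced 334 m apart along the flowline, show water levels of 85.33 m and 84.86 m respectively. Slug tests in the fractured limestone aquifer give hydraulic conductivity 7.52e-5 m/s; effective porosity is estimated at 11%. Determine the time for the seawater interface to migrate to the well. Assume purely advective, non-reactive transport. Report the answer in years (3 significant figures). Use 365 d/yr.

Hydraulic gradient i = (85.33 − 84.86) / 334 = 0.47 / 334 = 0.001407
K = 7.52e-5 m/s × 86400 s/d = 6.497 m/d
Darcy flux q = K·i = 6.497 × 0.001407 = 0.009143 m/d
v_s = q/n_e = 0.009143/0.11 = 0.08312 m/d
t = L / v = 415 / 0.08312 = 4993 d
   = 4993 / 365 = 13.7 yr

13.7 years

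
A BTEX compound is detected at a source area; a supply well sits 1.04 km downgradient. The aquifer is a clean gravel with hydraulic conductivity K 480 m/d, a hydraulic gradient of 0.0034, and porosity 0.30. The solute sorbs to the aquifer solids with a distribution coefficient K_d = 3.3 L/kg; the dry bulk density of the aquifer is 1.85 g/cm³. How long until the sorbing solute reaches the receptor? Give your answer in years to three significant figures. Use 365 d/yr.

11.2 years

q = Ki = 480 × 0.0034 = 1.632 m/d
v = Ki/n = 480·0.0034/0.30 = 5.440 m/d
Retardation R = 1 + ρ_b·K_d/n = 1 + 1.85×3.3/0.30 = 21.35
Contaminant velocity v_c = v/R = 5.440/21.35 = 0.2548 m/d
L = 1.04 km = 1040 m
t = L/v_c = 1040/0.2548 = 4082 d
   = 4082/365 = 11.2 yr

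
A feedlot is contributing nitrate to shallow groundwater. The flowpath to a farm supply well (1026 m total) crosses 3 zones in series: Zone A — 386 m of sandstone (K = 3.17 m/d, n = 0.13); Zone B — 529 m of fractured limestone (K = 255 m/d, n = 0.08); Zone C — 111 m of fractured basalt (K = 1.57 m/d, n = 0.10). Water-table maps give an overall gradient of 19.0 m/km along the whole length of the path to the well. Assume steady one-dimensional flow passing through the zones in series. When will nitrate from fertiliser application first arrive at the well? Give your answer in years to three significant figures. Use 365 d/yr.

2.83 years

For zones in series the flux q is common to all zones; the equivalent conductivity is the harmonic (thickness-weighted) mean, K_eq = L_total / Σ(L_j/K_j).
Σ(L/K) = 386/3.17 + 529/255 + 111/1.57 = 121.8 + 2.075 + 70.70 = 194.5 d
K_eq = L_total / Σ(L/K) = 1026 / 194.5 = 5.274 m/d
q = K_eq · i = 5.274 × 0.019 = 0.1002 m/d (same in every zone)
Zone A: v = q/n = 0.1002/0.13 = 0.7708 m/d → t_A = 386/0.7708 = 500.8 d
Zone B: v = q/n = 0.1002/0.08 = 1.253 m/d → t_B = 529/1.253 = 422.3 d
Zone C: v = q/n = 0.1002/0.10 = 1.002 m/d → t_C = 111/1.002 = 110.8 d
Total t = 500.8 + 422.3 + 110.8 = 1034 d
   = 1034 / 365 = 2.83 yr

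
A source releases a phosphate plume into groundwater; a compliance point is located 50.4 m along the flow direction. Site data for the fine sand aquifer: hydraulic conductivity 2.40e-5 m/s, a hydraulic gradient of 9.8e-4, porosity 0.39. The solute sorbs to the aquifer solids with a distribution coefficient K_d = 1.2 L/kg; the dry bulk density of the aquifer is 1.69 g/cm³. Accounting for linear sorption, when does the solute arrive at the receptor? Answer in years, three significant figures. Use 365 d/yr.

K = 2.40e-5 m/s × 86400 s/d = 2.074 m/d
Darcy flux q = K·i = 2.074 × 9.8e-4 = 0.002032 m/d
Seepage velocity v = q / n = 0.002032 / 0.39 = 0.005211 m/d
Retardation R = 1 + ρ_b·K_d/n = 1 + 1.69×1.2/0.39 = 6.200
Contaminant velocity v_c = v/R = 0.005211/6.200 = 8.404e-4 m/d
t = L/v_c = 50.4/8.404e-4 = 59970 d
   = 59970/365 = 164 yr

164 years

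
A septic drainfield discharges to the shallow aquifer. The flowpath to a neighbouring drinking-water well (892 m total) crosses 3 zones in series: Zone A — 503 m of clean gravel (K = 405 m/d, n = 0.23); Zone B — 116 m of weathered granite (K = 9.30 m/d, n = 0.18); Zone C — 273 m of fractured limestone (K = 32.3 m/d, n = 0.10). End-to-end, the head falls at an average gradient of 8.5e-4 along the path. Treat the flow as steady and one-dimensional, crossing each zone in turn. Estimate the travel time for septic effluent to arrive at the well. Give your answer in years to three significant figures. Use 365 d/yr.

Continuity: the same q passes through each zone, so ΔH = q·Σ(L_j/K_j) — the zones act as resistances in series.
Σ(L/K) = 503/405 + 116/9.30 + 273/32.3 = 1.242 + 12.47 + 8.452 = 22.17 d
K_eq = L_total / Σ(L/K) = 892 / 22.17 = 40.24 m/d
q = K_eq · i = 40.24 × 8.5e-4 = 0.03420 m/d (same in every zone)
Zone A: v = q/n = 0.03420/0.23 = 0.1487 m/d → t_A = 503/0.1487 = 3382 d
Zone B: v = q/n = 0.03420/0.18 = 0.1900 m/d → t_B = 116/0.1900 = 610.5 d
Zone C: v = q/n = 0.03420/0.10 = 0.3420 m/d → t_C = 273/0.3420 = 798.2 d
Total t = 3382 + 610.5 + 798.2 = 4791 d
   = 4791 / 365 = 13.1 yr

13.1 years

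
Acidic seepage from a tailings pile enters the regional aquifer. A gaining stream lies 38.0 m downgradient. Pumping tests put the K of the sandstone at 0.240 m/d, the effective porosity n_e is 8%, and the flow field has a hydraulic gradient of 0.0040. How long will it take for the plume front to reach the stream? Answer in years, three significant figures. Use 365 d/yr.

Specific discharge q = 0.240 × 0.0040 = 9.600e-4 m/d
v = Ki/n = 0.240·0.0040/0.08 = 0.01200 m/d
t = L / v = 38.0 / 0.01200 = 3167 d
   = 3167 / 365 = 8.68 yr

8.68 years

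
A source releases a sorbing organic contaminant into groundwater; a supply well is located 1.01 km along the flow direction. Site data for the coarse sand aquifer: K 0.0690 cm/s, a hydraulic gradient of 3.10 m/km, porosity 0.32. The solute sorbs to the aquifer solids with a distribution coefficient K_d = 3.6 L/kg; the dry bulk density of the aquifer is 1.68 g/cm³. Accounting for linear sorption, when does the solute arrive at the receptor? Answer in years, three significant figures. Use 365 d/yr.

95.3 years

K = 0.0690 cm/s × 864 = 59.62 m/d
Specific discharge q = 59.62 × 0.0031 = 0.1848 m/d
v_s = q/n_e = 0.1848/0.32 = 0.5775 m/d
Retardation R = 1 + ρ_b·K_d/n = 1 + 1.68×3.6/0.32 = 19.90
Contaminant velocity v_c = v/R = 0.5775/19.90 = 0.02902 m/d
L = 1.01 km = 1010 m
t = L/v_c = 1010/0.02902 = 34800 d
   = 34800/365 = 95.3 yr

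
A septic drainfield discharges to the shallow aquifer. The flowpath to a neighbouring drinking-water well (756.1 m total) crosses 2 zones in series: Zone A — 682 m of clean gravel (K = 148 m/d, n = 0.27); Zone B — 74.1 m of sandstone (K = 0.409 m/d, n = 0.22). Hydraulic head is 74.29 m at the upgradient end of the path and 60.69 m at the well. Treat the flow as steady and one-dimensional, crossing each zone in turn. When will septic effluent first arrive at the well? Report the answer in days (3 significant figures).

Total head drop ΔH = 74.29 − 60.69 = 13.60 m
Continuity: the same q passes through each zone, so ΔH = q·Σ(L_j/K_j) — the zones act as resistances in series.
Σ(L/K) = 682/148 + 74.1/0.409 = 4.608 + 181.2 = 185.8 d
q = ΔH / Σ(L/K) = 13.60 / 185.8 = 0.07320 m/d (same in every zone)
Zone A: v = q/n = 0.07320/0.27 = 0.2711 m/d → t_A = 682/0.2711 = 2515 d
Zone B: v = q/n = 0.07320/0.22 = 0.3327 m/d → t_B = 74.1/0.3327 = 222.7 d
Total t = 2515 + 222.7 = 2738 d

2740 days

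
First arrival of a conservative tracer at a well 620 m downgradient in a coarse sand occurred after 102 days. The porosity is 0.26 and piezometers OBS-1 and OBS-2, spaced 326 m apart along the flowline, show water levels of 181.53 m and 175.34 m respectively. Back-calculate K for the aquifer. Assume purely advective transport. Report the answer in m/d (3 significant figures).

83.2 m/d

Hydraulic gradient i = (181.53 − 175.34) / 326 = 6.19 / 326 = 0.01899
v = L / t = 620 / 102 = 6.078 m/d
K = v · n / i = 6.078 × 0.26 / 0.01899 = 83.2 m/d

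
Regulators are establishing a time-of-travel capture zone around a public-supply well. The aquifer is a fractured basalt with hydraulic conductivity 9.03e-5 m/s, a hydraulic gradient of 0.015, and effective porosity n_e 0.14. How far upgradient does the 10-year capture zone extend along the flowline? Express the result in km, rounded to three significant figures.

K = 9.03e-5 m/s × 86400 s/d = 7.802 m/d
q = Ki = 7.802 × 0.015 = 0.1170 m/d
v = Ki/n = 7.802·0.015/0.14 = 0.8359 m/d
T = 10 yr × 365 = 3650 d
L = v × T = 0.8359 × 3650 = 3051 m
   = 3.05 km

3.05 km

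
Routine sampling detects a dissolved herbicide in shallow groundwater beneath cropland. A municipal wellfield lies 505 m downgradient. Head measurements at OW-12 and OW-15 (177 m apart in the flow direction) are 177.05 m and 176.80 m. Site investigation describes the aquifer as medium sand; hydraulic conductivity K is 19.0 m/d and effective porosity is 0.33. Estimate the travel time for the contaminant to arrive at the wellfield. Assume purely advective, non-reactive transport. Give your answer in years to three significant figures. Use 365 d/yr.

Hydraulic gradient i = (177.05 − 176.80) / 177 = 0.25 / 177 = 0.001412
Darcy flux q = K·i = 19.0 × 0.001412 = 0.02684 m/d
v_s = q/n_e = 0.02684/0.33 = 0.08132 m/d
t = L / v = 505 / 0.08132 = 6210 d
   = 6210 / 365 = 17.0 yr

17.0 years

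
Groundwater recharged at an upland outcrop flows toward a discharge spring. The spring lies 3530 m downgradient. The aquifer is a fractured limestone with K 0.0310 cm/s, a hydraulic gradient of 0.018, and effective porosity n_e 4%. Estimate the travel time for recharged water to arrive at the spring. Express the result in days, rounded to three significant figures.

K = 0.0310 cm/s × 864 = 26.78 m/d
q = Ki = 26.78 × 0.018 = 0.4821 m/d
Average linear velocity = 0.4821 / 0.04 = 12.05 m/d
t = L / v = 3530 / 12.05 = 292.9 d

293 days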